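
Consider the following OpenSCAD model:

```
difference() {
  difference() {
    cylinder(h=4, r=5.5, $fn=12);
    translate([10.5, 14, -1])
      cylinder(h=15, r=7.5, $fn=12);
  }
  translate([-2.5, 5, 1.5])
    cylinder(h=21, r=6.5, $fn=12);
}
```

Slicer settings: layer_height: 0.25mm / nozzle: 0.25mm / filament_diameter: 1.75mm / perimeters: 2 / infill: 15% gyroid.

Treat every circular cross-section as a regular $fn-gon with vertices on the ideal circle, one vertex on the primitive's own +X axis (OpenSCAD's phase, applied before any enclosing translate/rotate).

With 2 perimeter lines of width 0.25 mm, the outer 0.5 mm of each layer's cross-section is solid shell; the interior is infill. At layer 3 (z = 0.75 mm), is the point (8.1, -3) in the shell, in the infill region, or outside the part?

outside

At z = 0.75 mm: the cylinder: section is a regular 12-gon, circumradius r=5.5; the r=7.5 cylinder at (10.5, 14) contributes a regular 12-gon of circumradius 7.5; Taking the first minus the rest: starting from the r=5.5 cylinder, the r=7.5 cylinder at (10.5, 14) misses the remaining region (no effect) — 1 connected region; the cylinder at (-2.5, 5) is absent (z outside [1.5, 22.5]); After the difference (first − rest): none of the subtracted shapes is present at this height, so that combined region is unchanged — 1 connected region. Overall, the cross-section is a single solid region. The nearest boundary edge runs (5.50, 0.00)→(4.76, -2.75); distance from the point to it = 3.29 mm. The point is not inside any of the regions above, so it lies outside the cross-section (3.29 mm from the nearest boundary).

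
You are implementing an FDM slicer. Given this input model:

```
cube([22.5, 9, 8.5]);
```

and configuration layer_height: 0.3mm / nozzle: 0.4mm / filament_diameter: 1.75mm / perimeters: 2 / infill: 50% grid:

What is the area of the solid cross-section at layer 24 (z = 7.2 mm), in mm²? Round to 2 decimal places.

202.50 mm²

At z = 7.2 mm: the 22.5×9 cube contributes its full rectangle (area 202.50 mm²). Overall, the cross-section is a single solid region. Net area = 202.50 mm².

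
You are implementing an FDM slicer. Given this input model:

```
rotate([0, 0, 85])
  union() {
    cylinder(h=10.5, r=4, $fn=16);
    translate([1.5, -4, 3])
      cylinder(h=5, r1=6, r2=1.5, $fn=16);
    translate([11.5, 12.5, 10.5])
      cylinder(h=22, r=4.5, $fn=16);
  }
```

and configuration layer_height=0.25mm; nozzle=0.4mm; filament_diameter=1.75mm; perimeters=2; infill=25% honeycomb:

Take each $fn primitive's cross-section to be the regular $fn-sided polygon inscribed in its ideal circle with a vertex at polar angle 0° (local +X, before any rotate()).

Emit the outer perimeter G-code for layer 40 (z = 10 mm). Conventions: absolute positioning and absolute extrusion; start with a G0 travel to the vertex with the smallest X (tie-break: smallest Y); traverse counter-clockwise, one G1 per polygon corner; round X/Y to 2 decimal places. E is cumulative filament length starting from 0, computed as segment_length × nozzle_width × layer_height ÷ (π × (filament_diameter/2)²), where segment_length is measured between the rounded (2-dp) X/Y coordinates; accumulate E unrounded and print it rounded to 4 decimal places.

G0 X-3.98 Y0.35 Z10.00
G1 X-3.81 Y-1.20 E0.0648
G1 X-3.06 Y-2.57 E0.1298
G1 X-1.85 Y-3.55 E0.1945
G1 X-0.35 Y-3.98 E0.2594
G1 X1.20 Y-3.81 E0.3242
G1 X2.57 Y-3.06 E0.3891
G1 X3.55 Y-1.85 E0.4539
G1 X3.98 Y-0.35 E0.5187
G1 X3.81 Y1.20 E0.5836
G1 X3.06 Y2.57 E0.6485
G1 X1.85 Y3.55 E0.7132
G1 X0.35 Y3.98 E0.7781
G1 X-1.20 Y3.81 E0.8429
G1 X-2.57 Y3.06 E0.9079
G1 X-3.55 Y1.85 E0.9726
G1 X-3.98 Y0.35 E1.0375

At z = 10 mm: the r=4 cylinder gives a regular 16-gon of circumradius 4 (constant along its height); the cone at (1.5, -4) is not intersected at this z (z outside [3, 8]); the cylinder at (11.5, 12.5) is absent (z outside [10.5, 32.5]); Combining (union): only the r=4 cylinder is present, so the union is just that shape — 1 connected region; (rotated 85° about Z; rotation is an isometry so areas/perimeters/island counts are preserved). The outline is a single polygon with 16 vertices. Extrusion per mm of travel: 0.4 × 0.25 / (π × 0.875²) = 0.041575. Accumulating E over each segment gives final E = 1.0375.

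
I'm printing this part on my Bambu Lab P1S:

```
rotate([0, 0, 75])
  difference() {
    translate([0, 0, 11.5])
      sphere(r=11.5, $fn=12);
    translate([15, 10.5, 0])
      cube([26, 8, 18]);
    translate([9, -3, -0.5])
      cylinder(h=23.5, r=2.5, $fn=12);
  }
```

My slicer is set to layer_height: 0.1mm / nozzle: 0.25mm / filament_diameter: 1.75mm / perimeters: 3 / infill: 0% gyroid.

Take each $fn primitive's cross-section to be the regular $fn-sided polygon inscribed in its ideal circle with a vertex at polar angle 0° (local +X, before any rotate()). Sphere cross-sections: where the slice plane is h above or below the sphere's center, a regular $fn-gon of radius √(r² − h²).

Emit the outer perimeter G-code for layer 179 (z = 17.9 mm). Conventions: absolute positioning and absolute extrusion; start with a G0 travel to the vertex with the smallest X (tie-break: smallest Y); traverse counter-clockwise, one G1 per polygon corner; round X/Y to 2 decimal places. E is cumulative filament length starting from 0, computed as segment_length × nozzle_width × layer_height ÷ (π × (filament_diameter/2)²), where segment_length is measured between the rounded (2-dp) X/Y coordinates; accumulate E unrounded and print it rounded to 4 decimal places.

G0 X-9.23 Y-2.47 Z17.90
G1 X-6.76 Y-6.76 E0.0515
G1 X-2.47 Y-9.23 E0.1029
G1 X2.47 Y-9.23 E0.1542
G1 X6.76 Y-6.76 E0.2057
G1 X9.23 Y-2.47 E0.2572
G1 X9.23 Y2.47 E0.3085
G1 X7.05 Y6.25 E0.3539
G1 X6.99 Y6.15 E0.3551
G1 X5.87 Y5.50 E0.3685
G1 X4.58 Y5.50 E0.3819
G1 X3.46 Y6.15 E0.3954
G1 X2.81 Y7.27 E0.4089
G1 X2.81 Y8.56 E0.4223
G1 X3.02 Y8.92 E0.4266
G1 X2.47 Y9.23 E0.4332
G1 X-2.47 Y9.23 E0.4845
G1 X-6.76 Y6.76 E0.5360
G1 X-9.23 Y2.47 E0.5874
G1 X-9.23 Y-2.47 E0.6387

At z = 17.9 mm: the sphere: section is a regular 12-gon, circumradius = √(r²−h²) = √(11.5²−6.4²) = 9.555; the 26×8 cube at (15, 10.5) contributes its full rectangle; the cylinder at (9, -3): section is a regular 12-gon, circumradius r=2.5; Taking the first minus the rest: starting from the r=11.5 sphere, the 26×8 cube at (15, 10.5) misses the remaining region (no effect); the r=2.5 cylinder at (9, -3) partially overlaps it — only the 8.14 mm² overlap (of its 18.75 mm²) is removed, clipping the outline — 1 connected region; (whole slice rotated 75° about Z — lengths, areas and connectivity unchanged). The outline is a single polygon with 19 vertices. Extrusion per mm of travel: 0.25 × 0.1 / (π × 0.875²) = 0.010394. Accumulating E over each segment gives final E = 0.6387.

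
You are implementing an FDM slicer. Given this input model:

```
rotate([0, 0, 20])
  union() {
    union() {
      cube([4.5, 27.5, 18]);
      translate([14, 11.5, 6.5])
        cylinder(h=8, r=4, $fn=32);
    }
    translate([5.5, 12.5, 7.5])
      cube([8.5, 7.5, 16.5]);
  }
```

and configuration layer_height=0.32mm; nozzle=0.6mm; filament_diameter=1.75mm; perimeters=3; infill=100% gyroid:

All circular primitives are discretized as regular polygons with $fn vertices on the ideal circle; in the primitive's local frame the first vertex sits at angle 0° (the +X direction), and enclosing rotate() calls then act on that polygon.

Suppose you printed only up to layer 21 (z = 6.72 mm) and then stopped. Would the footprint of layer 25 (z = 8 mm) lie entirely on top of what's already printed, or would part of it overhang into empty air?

Compare the two slices. At z = 6.72: the cube is present — its section is the full 4.5×27.5 rectangle (area 123.75 mm²); the r=4 cylinder at (14, 11.5) gives a regular 32-gon of circumradius 4 (constant along its height) (area = (32/2)·4.000²·sin(360°/32) = 49.94 mm²); Combining (union): the 2 present regions are separate (no shared area or edge), so areas and boundary lengths simply add and each stays a separate island — area = 173.69 mm²; the cube at (5.5, 12.5) does not reach this height (z outside [7.5, 24]); Merging all regions: only that combined region is present, so the union is just that shape — area = 173.69 mm²; (whole slice rotated 20° about Z — lengths, areas and connectivity unchanged). At z = 8: the cube (footprint 4.5×27.5) is included at this height (area 123.75 mm²); the r=4 cylinder at (14, 11.5) contributes a regular 32-gon of circumradius 4 (area = (32/2)·4.000²·sin(360°/32) = 49.94 mm²); Combining (union): the 2 present regions are separate (no shared area or edge), so areas and boundary lengths simply add and each stays a separate island — area = 173.69 mm²; the cube at (5.5, 12.5) is present — its section is the full 8.5×7.5 rectangle (area 63.75 mm²); Combining (union): the regions partially overlap — summed areas 237.44 mm² minus the doubly-counted overlap 8.54 mm² gives 228.90 mm² — area = 228.90 mm²; (whole slice rotated 20° about Z — lengths, areas and connectivity unchanged). Checking containment: at z = 8 the cross-section extends beyond the z = 6.72 cross-section by about 55.21 mm².

part overhangs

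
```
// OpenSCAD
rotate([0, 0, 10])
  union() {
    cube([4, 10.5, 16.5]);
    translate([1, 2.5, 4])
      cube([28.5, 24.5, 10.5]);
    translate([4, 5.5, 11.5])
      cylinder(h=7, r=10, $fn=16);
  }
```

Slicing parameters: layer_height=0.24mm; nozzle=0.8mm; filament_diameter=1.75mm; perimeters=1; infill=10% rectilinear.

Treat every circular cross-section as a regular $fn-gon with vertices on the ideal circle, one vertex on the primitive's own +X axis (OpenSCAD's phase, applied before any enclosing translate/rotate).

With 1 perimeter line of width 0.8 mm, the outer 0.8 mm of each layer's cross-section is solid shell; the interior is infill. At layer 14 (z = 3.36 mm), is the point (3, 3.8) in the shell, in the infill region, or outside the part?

shell

At z = 3.36 mm: the cube is present — its section is the full 4×10.5 rectangle; the cube at (1, 2.5) is not intersected at this z (z outside [4, 14.5]); the cylinder at (4, 5.5) is not intersected at this z (z outside [11.5, 18.5]); Taking the union: only the 4×10.5 cube is present, so the union is just that shape — 1 connected region; (whole slice rotated 10° about Z — lengths, areas and connectivity unchanged). Overall, the cross-section is a single solid region. Undo the 10° rotation: the query point maps to (3.614, 3.221) in the un-rotated model frame. The nearest boundary edge runs (4.00, 0.00)→(4.00, 10.50); distance from the point to it = 0.39 mm. The point is inside the cross-section, 0.39 mm from the nearest boundary — within the 0.8 mm shell band (1 × 0.8).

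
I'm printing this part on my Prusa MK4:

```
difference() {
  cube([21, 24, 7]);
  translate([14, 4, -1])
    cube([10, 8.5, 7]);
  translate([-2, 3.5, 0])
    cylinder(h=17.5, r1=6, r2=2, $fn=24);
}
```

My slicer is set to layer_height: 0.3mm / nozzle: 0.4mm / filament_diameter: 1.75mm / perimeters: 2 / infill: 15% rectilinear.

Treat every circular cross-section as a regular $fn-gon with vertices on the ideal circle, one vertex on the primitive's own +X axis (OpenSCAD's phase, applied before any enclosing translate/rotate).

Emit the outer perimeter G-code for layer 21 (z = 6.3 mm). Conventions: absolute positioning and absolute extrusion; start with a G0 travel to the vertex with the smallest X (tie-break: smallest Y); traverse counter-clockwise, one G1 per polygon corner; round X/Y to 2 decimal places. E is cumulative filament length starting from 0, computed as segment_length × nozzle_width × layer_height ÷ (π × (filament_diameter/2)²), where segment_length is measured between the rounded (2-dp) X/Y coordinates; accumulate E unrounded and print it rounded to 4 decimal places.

G0 X0.00 Y7.57 Z6.30
G1 X0.28 Y7.45 E0.0152
G1 X1.22 Y6.72 E0.0746
G1 X1.95 Y5.78 E0.1340
G1 X2.40 Y4.68 E0.1932
G1 X2.56 Y3.50 E0.2527
G1 X2.40 Y2.32 E0.3121
G1 X1.95 Y1.22 E0.3714
G1 X1.22 Y0.28 E0.4307
G1 X0.87 Y0.00 E0.4531
G1 X21.00 Y0.00 E1.4574
G1 X21.00 Y24.00 E2.6548
G1 X0.00 Y24.00 E3.7024
G1 X0.00 Y7.57 E4.5221

At z = 6.3 mm: the 21×24 cube contributes its full rectangle; the cube at (14, 4) is absent (z outside [-1, 6]); the cone at (-2, 3.5): at t=0.360 of its height the radius interpolates to r₁+(r₂−r₁)t = 4.560, giving a regular 24-gon of that circumradius; After the difference (first − rest): starting from the 21×24 cube, the cone at (-2, 3.5) partially overlaps it — only the 14.49 mm² overlap (of its 64.58 mm²) is removed, clipping the outline — 1 connected region. The outline is a single polygon with 13 vertices. Extrusion per mm of travel: 0.4 × 0.3 / (π × 0.875²) = 0.049890. Accumulating E over each segment gives final E = 4.5221.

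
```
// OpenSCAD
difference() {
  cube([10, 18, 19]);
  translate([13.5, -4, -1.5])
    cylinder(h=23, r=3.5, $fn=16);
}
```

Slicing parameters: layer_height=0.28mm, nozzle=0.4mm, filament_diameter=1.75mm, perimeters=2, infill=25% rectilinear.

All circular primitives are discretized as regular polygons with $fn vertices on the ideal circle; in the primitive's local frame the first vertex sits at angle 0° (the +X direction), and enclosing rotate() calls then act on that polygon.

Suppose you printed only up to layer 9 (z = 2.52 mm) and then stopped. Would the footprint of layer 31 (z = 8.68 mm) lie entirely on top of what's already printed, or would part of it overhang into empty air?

Compare the two slices. At z = 2.52: the cube is present — its section is the full 10×18 rectangle (area 180.00 mm²); the r=3.5 cylinder at (13.5, -4) contributes a regular 16-gon of circumradius 3.5 (area = (16/2)·3.500²·sin(360°/16) = 37.50 mm²); Taking the first minus the rest: starting from the 10×18 cube (180.00 mm²), the r=3.5 cylinder at (13.5, -4) misses the remaining region (no effect) — area = 180.00 mm². At z = 8.68: the 10×18 cube contributes its full rectangle (area 180.00 mm²); the r=3.5 cylinder at (13.5, -4) contributes a regular 16-gon of circumradius 3.5 (area = (16/2)·3.500²·sin(360°/16) = 37.50 mm²); After the difference (first − rest): starting from the 10×18 cube (180.00 mm²), the r=3.5 cylinder at (13.5, -4) misses the remaining region (no effect) — area = 180.00 mm². Checking containment: the cross-section at z = 8.68 is a subset of the cross-section at z = 2.52.

entirely on top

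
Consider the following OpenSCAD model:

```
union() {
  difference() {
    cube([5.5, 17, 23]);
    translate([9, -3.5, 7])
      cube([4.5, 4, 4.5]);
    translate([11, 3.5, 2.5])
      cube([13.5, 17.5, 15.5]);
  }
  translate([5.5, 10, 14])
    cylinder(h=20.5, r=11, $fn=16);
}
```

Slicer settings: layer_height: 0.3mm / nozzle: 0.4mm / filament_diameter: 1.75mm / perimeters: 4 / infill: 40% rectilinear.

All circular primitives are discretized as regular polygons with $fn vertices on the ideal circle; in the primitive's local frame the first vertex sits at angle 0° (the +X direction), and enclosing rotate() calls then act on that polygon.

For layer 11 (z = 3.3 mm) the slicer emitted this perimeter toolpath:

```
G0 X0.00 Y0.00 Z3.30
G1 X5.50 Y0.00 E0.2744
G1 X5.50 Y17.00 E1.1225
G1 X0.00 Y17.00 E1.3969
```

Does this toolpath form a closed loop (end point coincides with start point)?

no

Start point (G0): (0.00, 0.00). End point (last G1): the path does not return to the start — open.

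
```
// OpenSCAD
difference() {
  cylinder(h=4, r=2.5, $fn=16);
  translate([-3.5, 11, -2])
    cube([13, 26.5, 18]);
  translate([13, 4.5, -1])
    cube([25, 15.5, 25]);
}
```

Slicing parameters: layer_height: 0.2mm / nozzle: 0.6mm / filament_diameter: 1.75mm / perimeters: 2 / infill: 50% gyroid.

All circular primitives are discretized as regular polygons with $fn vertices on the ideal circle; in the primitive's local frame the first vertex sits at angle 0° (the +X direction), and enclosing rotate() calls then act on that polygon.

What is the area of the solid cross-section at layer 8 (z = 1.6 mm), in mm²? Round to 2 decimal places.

19.13 mm²

At z = 1.6 mm: the r=2.5 cylinder contributes a regular 16-gon of circumradius 2.5 (area = (16/2)·2.500²·sin(360°/16) = 19.13 mm²); the cube at (-3.5, 11) (footprint 13×26.5) is included at this height (area 344.50 mm²); the 25×15.5 cube at (13, 4.5) contributes its full rectangle (area 387.50 mm²); Taking the first minus the rest: starting from the r=2.5 cylinder (19.13 mm²), the 13×26.5 cube at (-3.5, 11) misses the remaining region (no effect); the 25×15.5 cube at (13, 4.5) misses the remaining region (no effect) — area = 19.13 mm². Overall, the cross-section is a single solid region. Net area = 19.13 mm².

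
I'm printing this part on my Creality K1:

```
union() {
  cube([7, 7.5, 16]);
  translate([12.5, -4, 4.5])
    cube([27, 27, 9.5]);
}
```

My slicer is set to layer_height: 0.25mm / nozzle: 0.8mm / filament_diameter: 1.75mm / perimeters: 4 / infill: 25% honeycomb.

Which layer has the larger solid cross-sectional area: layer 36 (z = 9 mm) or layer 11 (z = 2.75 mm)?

Layer 36 (z = 9): the cube is present — its section is the full 7×7.5 rectangle (area 52.50 mm²); the cube at (12.5, -4) is present — its section is the full 27×27 rectangle (area 729.00 mm²); Merging all regions: the 2 present regions are separate (no shared area or edge), so areas and boundary lengths simply add and each stays a separate island — area = 781.50 mm². So its area = 781.50 mm². Layer 11 (z = 2.75): the cube (footprint 7×7.5) is included at this height (area 52.50 mm²); the cube at (12.5, -4) is not intersected at this z (z outside [4.5, 14]); Taking the union: only the 7×7.5 cube is present, so the union is just that shape — area = 52.50 mm². So its area = 52.50 mm². Layer 36 is larger (781.50 vs 52.50 mm²).

layer 36 (z = 9 mm)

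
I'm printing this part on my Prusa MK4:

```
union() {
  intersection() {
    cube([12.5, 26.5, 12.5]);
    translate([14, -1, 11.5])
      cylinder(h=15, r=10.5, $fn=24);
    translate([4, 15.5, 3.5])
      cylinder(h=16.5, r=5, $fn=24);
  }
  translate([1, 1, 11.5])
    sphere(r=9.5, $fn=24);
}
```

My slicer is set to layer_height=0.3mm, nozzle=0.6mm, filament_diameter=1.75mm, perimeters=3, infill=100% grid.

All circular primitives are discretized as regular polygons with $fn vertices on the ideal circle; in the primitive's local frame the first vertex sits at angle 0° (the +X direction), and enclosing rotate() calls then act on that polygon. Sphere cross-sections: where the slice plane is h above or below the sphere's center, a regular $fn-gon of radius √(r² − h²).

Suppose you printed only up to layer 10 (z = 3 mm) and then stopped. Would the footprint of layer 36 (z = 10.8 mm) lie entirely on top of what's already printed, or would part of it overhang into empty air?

part overhangs

Compare the two slices. At z = 3: the cube is present — its section is the full 12.5×26.5 rectangle (area 331.25 mm²); the cylinder at (14, -1) is absent (z outside [11.5, 26.5]); the cylinder at (4, 15.5) is not intersected at this z (z outside [3.5, 20]); After intersecting: at least one operand is absent at this height, so nothing remains; the sphere at (1, 1): section is a regular 24-gon, circumradius = √(r²−h²) = √(9.5²−8.5²) = 4.243 (area = (24/2)·4.243²·sin(360°/24) = 55.90 mm²); Merging all regions: only the r=9.5 sphere at (1, 1) is present, so the union is just that shape — area = 55.90 mm². At z = 10.8: the cube is present — its section is the full 12.5×26.5 rectangle (area 331.25 mm²); the cylinder at (14, -1) is absent (z outside [11.5, 26.5]); the cylinder at (4, 15.5): section is a regular 24-gon, circumradius r=5 (area = (24/2)·5.000²·sin(360°/24) = 77.65 mm²); Keeping only the common overlap: at least one operand is absent at this height, so nothing remains; the sphere at (1, 1): section is a regular 24-gon, circumradius = √(r²−h²) = √(9.5²−0.7²) = 9.474 (area = (24/2)·9.474²·sin(360°/24) = 278.78 mm²); Taking the union: only the r=9.5 sphere at (1, 1) is present, so the union is just that shape — area = 278.78 mm². Checking containment: at z = 10.8 the cross-section extends beyond the z = 3 cross-section by about 222.87 mm².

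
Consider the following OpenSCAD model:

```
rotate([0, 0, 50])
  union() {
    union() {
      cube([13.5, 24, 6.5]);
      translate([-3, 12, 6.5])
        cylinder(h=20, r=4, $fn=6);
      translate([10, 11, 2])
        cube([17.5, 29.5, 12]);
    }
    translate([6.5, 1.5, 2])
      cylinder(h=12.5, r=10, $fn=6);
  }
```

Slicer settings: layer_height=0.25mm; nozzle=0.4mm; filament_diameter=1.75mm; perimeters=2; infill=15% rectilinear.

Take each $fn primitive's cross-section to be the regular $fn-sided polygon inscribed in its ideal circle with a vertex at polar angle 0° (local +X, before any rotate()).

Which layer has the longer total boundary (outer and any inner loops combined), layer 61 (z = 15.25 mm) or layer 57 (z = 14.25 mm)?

Layer 61 (z = 15.25): the cube does not reach this height (z outside [0, 6.5]); the cylinder at (-3, 12): section is a regular 6-gon, circumradius r=4 (perimeter = 2·6·4.000·sin(180°/6) = 24.00 mm); the cube at (10, 11) does not reach this height (z outside [2, 14]); Merging all regions: only the r=4 cylinder at (-3, 12) is present, so the union is just that shape — boundary = 24.00 mm; the cylinder at (6.5, 1.5) is absent (z outside [2, 14.5]); Taking the union: only the result so far is present, so the union is just that shape — boundary = 24.00 mm; (whole slice rotated 50° about Z — lengths, areas and connectivity unchanged). So its perimeter = 24.00 mm. Layer 57 (z = 14.25): the cube does not reach this height (z outside [0, 6.5]); the cylinder at (-3, 12): section is a regular 6-gon, circumradius r=4 (perimeter = 2·6·4.000·sin(180°/6) = 24.00 mm); the cube at (10, 11) does not reach this height (z outside [2, 14]); Taking the union: only the r=4 cylinder at (-3, 12) is present, so the union is just that shape — boundary = 24.00 mm; the r=10 cylinder at (6.5, 1.5) contributes a regular 6-gon of circumradius 10 (perimeter = 2·6·10.000·sin(180°/6) = 60.00 mm); Taking the union: the 2 present regions are separate (no shared area or edge), so areas and boundary lengths simply add and each stays a separate island — boundary = 84.00 mm; (rotated 50° about Z; rotation is an isometry so areas/perimeters/island counts are preserved). So its perimeter = 84.00 mm. Layer 57 is larger (84.00 vs 24.00 mm).

layer 57 (z = 14.25 mm)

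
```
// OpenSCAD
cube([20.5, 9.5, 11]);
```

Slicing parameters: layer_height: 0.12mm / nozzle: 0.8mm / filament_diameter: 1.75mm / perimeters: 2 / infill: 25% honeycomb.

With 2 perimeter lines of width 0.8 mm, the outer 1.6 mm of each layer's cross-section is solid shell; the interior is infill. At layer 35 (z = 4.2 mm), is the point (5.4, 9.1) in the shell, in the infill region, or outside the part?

shell

At z = 4.2 mm: the cube is present — its section is the full 20.5×9.5 rectangle. Overall, the cross-section is a single solid region. The nearest boundary edge runs (20.50, 9.50)→(0.00, 9.50); distance from the point to it = 0.40 mm. The point is inside the cross-section, 0.40 mm from the nearest boundary — within the 1.6 mm shell band (2 × 0.8).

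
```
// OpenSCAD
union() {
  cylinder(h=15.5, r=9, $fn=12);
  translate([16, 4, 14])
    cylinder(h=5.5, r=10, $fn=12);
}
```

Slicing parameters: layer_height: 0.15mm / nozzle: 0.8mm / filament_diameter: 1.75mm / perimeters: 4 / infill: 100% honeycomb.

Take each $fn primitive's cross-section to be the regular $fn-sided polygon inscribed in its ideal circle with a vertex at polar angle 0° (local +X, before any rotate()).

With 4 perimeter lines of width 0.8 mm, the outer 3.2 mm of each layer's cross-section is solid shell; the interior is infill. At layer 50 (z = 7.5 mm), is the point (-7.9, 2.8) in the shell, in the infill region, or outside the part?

At z = 7.5 mm: the r=9 cylinder gives a regular 12-gon of circumradius 9 (constant along its height); the cylinder at (16, 4) does not reach this height (z outside [14, 19.5]); Combining (union): only the r=9 cylinder is present, so the union is just that shape — 1 connected region. Overall, the cross-section is a single solid region. The nearest boundary edge runs (-7.79, 4.50)→(-9.00, 0.00); distance from the point to it = 0.34 mm. The point is inside the cross-section, 0.34 mm from the nearest boundary — within the 3.2 mm shell band (4 × 0.8).

shell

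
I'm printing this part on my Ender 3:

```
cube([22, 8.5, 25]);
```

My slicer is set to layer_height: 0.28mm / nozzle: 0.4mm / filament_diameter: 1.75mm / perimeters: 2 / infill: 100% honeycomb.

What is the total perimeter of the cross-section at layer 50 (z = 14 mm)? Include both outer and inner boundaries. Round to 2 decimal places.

61.00 mm

At z = 14 mm: the cube (footprint 22×8.5) is included at this height (perimeter 61.00 mm). Overall, the cross-section is a single solid region. Total boundary length (outer) = 61.00 mm.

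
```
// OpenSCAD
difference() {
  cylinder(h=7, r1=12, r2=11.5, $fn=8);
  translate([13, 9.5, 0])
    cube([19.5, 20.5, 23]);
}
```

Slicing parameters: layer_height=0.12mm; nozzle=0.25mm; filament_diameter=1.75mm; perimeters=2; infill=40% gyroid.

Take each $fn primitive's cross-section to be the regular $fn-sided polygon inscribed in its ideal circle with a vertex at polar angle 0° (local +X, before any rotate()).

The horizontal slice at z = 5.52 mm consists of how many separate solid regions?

1

At z = 5.52 mm: the cone: at t=0.789 of its height the radius interpolates to r₁+(r₂−r₁)t = 11.606, giving a regular 8-gon of that circumradius; the 19.5×20.5 cube at (13, 9.5) contributes its full rectangle; Taking the first minus the rest: starting from the cone, the 19.5×20.5 cube at (13, 9.5) misses the remaining region (no effect) — 1 connected region. The result has 1 disconnected region.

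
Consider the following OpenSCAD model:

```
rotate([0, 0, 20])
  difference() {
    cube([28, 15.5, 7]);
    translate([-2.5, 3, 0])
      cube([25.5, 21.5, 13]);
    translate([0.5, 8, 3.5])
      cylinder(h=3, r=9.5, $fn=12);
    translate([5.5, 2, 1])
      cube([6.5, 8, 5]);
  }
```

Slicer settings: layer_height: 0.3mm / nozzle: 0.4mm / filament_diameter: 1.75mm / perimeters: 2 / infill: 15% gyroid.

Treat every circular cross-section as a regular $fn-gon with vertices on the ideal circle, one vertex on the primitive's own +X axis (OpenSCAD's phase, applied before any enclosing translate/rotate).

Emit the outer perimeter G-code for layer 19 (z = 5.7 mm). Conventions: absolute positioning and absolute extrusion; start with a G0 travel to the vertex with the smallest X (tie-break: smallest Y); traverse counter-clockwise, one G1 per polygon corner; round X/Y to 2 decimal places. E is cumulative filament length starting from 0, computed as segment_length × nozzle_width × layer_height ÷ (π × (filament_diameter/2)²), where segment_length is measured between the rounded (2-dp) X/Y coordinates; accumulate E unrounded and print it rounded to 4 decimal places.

At z = 5.7 mm: the cube (footprint 28×15.5) is included at this height; the cube at (-2.5, 3) (footprint 25.5×21.5) is included at this height; the cylinder at (0.5, 8): section is a regular 12-gon, circumradius r=9.5; the cube at (5.5, 2) (footprint 6.5×8) is included at this height; Subtracting the remaining from the first: starting from the 28×15.5 cube, the 25.5×21.5 cube at (-2.5, 3) partially overlaps it — only the 287.50 mm² overlap (of its 548.25 mm²) is removed, clipping the outline; the r=9.5 cylinder at (0.5, 8) partially overlaps it — only the 20.93 mm² overlap (of its 270.75 mm²) is removed, clipping the outline; the 6.5×8 cube at (5.5, 2) partially overlaps it — only the 4.02 mm² overlap (of its 52.00 mm²) is removed, clipping the outline — 1 connected region; (rotated 20° about Z; rotation is an isometry so areas/perimeters/island counts are preserved). The outline is a single polygon with 8 vertices. Extrusion per mm of travel: 0.4 × 0.3 / (π × 0.875²) = 0.049890. Accumulating E over each segment gives final E = 3.7353.

G0 X5.15 Y1.87 Z5.70
G1 X26.31 Y9.58 E1.1236
G1 X21.01 Y24.14 E1.8966
G1 X16.31 Y22.43 E2.1461
G1 X20.59 Y10.69 E2.7695
G1 X10.25 Y6.92 E3.3186
G1 X10.59 Y5.98 E3.3685
G1 X6.34 Y4.44 E3.5940
G1 X5.15 Y1.87 E3.7353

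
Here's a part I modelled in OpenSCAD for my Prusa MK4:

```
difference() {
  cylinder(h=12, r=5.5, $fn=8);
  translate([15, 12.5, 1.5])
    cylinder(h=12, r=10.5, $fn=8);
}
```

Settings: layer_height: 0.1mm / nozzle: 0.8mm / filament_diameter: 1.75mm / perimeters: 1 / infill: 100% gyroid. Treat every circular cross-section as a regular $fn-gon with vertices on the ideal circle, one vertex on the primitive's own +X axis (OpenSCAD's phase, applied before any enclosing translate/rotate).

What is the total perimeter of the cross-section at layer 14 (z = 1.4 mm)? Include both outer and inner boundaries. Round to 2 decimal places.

At z = 1.4 mm: the r=5.5 cylinder gives a regular 8-gon of circumradius 5.5 (constant along its height) (perimeter = 2·8·5.500·sin(180°/8) = 33.68 mm); the cylinder at (15, 12.5) is absent (z outside [1.5, 13.5]); Taking the first minus the rest: none of the subtracted shapes is present at this height, so the r=5.5 cylinder is unchanged — boundary = 33.68 mm. Overall, the cross-section is a single solid region. Total boundary length (outer) = 33.68 mm.

33.68 mm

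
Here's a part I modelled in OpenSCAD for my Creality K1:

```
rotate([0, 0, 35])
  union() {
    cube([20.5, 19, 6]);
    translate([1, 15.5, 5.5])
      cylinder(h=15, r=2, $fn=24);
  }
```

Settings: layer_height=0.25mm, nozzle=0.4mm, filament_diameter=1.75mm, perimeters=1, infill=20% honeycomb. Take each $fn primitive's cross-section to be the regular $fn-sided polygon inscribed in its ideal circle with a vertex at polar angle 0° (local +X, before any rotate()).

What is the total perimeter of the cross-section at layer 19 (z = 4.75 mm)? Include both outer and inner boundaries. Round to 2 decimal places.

At z = 4.75 mm: the cube is present — its section is the full 20.5×19 rectangle (perimeter 79.00 mm); the cylinder at (1, 15.5) does not reach this height (z outside [5.5, 20.5]); Merging all regions: only the 20.5×19 cube is present, so the union is just that shape — boundary = 79.00 mm; (rotated 35° about Z; rotation is an isometry so areas/perimeters/island counts are preserved). Overall, the cross-section is a single solid region. Total boundary length (outer) = 79.00 mm.

79.00 mm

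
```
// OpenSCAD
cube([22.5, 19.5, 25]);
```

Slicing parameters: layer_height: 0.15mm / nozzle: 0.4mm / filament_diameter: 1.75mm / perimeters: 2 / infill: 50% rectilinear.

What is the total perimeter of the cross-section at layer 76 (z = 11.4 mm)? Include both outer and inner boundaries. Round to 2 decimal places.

At z = 11.4 mm: the cube (footprint 22.5×19.5) is included at this height (perimeter 84.00 mm). Overall, the cross-section is a single solid region. Total boundary length (outer) = 84.00 mm.

84.00 mm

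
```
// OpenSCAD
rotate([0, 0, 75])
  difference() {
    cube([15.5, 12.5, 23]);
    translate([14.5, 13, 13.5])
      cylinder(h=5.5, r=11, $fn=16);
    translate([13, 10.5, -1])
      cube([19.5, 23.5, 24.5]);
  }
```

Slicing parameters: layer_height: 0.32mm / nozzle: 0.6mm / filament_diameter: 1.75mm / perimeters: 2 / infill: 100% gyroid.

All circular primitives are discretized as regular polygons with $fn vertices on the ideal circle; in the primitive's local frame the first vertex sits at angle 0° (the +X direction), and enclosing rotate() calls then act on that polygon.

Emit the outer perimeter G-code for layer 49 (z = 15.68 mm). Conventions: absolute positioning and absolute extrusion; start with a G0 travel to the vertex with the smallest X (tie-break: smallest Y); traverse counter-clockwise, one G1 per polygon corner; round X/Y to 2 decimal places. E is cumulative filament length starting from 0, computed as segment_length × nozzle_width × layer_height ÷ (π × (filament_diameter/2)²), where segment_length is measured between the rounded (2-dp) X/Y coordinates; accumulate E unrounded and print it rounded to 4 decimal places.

At z = 15.68 mm: the cube (footprint 15.5×12.5) is included at this height; the cylinder at (14.5, 13): section is a regular 16-gon, circumradius r=11; the 19.5×23.5 cube at (13, 10.5) contributes its full rectangle; Taking the first minus the rest: starting from the 15.5×12.5 cube, the r=11 cylinder at (14.5, 13) partially overlaps it — only the 97.53 mm² overlap (of its 370.44 mm²) is removed, clipping the outline; the 19.5×23.5 cube at (13, 10.5) misses the remaining region (no effect) — 1 connected region; (rotated 75° about Z; rotation is an isometry so areas/perimeters/island counts are preserved). The outline is a single polygon with 9 vertices. Extrusion per mm of travel: 0.6 × 0.32 / (π × 0.875²) = 0.079824. Accumulating E over each segment gives final E = 4.1079.

G0 X-12.07 Y3.24 Z15.68
G1 X0.00 Y0.00 E0.9976
G1 X4.01 Y14.97 E2.2347
G1 X1.89 Y15.54 E2.4099
G1 X1.82 Y14.52 E2.4915
G1 X-0.08 Y10.67 E2.8342
G1 X-3.30 Y7.84 E3.1764
G1 X-7.37 Y6.46 E3.5195
G1 X-11.14 Y6.71 E3.8211
G1 X-12.07 Y3.24 E4.1079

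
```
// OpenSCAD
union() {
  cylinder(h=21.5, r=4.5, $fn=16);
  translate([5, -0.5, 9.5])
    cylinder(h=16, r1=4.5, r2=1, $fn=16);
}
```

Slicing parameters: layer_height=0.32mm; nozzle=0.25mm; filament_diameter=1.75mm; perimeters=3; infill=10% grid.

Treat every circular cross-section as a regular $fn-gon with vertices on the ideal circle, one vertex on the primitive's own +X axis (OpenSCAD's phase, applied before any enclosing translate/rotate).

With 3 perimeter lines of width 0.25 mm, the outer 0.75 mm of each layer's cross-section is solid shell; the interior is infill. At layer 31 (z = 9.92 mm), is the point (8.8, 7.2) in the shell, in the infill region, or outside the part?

At z = 9.92 mm: the cylinder: section is a regular 16-gon, circumradius r=4.5; the cone at (5, -0.5): at t=0.026 of its height the radius interpolates to r₁+(r₂−r₁)t = 4.408, giving a regular 16-gon of that circumradius; Merging all regions: the regions partially overlap (shared area 19.09 mm²), so overlapping operands fuse into one piece — 1 connected region. Overall, the cross-section is a single solid region. The nearest boundary edge runs (5.00, 3.91)→(6.69, 3.57); distance from the point to it = 4.20 mm. The point is not inside any of the regions above, so it lies outside the cross-section (4.20 mm from the nearest boundary).

outside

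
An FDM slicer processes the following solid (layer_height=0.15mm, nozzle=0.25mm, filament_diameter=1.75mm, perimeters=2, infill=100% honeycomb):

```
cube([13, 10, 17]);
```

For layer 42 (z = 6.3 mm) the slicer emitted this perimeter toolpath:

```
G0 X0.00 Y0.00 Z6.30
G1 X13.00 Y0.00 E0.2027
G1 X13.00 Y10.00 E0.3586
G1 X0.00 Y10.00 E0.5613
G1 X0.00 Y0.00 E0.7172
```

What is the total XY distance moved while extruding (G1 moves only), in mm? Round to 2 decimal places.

Sum the Euclidean lengths of each G1 segment: total = 46.00 mm.

46.00 mm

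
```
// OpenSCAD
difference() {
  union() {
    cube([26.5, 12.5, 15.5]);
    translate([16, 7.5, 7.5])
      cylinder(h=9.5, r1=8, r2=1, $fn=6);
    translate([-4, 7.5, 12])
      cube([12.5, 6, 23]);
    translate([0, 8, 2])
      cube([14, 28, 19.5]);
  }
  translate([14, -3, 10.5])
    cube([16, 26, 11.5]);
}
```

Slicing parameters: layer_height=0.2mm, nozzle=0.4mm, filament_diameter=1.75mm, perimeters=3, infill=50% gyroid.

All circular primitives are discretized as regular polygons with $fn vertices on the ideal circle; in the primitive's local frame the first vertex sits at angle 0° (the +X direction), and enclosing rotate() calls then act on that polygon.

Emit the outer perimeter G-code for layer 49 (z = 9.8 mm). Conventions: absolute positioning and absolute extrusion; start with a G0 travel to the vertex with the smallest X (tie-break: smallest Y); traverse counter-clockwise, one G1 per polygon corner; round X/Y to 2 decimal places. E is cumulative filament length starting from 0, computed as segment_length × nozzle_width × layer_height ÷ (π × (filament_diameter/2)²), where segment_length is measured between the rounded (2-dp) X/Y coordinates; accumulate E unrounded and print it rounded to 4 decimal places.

G0 X0.00 Y0.00 Z9.80
G1 X26.50 Y0.00 E0.8814
G1 X26.50 Y12.50 E1.2971
G1 X19.42 Y12.50 E1.5326
G1 X19.15 Y12.96 E1.5504
G1 X14.00 Y12.96 E1.7217
G1 X14.00 Y36.00 E2.4880
G1 X0.00 Y36.00 E2.9536
G1 X0.00 Y0.00 E4.1510

At z = 9.8 mm: the cube (footprint 26.5×12.5) is included at this height; the cone at (16, 7.5): at t=0.242 of its height the radius interpolates to r₁+(r₂−r₁)t = 6.305, giving a regular 6-gon of that circumradius; the cube at (-4, 7.5) is absent (z outside [12, 35]); the 14×28 cube at (0, 8) contributes its full rectangle; Taking the union: the regions partially overlap (shared area 163.86 mm²), so overlapping operands fuse into one piece — 1 connected region; the cube at (14, -3) is absent (z outside [10.5, 22]); Taking the first minus the rest: none of the subtracted shapes is present at this height, so the result so far is unchanged — 1 connected region. The outline is a single polygon with 8 vertices. Extrusion per mm of travel: 0.4 × 0.2 / (π × 0.875²) = 0.033260. Accumulating E over each segment gives final E = 4.1510.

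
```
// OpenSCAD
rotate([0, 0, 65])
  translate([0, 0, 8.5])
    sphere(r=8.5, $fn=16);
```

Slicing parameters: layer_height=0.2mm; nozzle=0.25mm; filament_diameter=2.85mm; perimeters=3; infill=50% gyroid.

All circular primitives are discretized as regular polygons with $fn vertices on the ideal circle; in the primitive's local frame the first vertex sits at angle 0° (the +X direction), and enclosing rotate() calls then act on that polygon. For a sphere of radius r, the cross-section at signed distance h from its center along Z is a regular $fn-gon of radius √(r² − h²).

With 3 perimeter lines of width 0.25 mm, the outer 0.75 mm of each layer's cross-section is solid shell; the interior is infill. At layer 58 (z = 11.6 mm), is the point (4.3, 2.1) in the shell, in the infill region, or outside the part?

infill

At z = 11.6 mm: the r=8.5 sphere contributes a regular 16-gon of circumradius √(8.5²−3.1²) = 7.915; (whole slice rotated 65° about Z — lengths, areas and connectivity unchanged). Overall, the cross-section is a single solid region. Undo the 65° rotation: the query point maps to (3.721, -3.010) in the un-rotated model frame. The nearest boundary edge runs (5.60, -5.60)→(7.31, -3.03); distance from the point to it = 3.00 mm. The point is inside the cross-section and 3.00 mm from the nearest boundary — more than the 0.75 mm shell width (3 × 0.25), so it's in the infill interior.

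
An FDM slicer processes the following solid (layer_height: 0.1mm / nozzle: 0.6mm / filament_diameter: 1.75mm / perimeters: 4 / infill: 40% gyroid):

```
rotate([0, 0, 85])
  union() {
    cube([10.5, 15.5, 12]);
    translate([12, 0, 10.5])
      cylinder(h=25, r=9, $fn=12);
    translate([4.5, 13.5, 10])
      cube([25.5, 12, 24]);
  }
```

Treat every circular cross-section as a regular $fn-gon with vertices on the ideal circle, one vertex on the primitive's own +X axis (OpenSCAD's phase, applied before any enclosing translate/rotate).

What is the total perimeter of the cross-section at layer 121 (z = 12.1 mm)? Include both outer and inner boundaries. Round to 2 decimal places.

At z = 12.1 mm: the cube does not reach this height (z outside [0, 12]); the r=9 cylinder at (12, 0) gives a regular 12-gon of circumradius 9 (constant along its height) (perimeter = 2·12·9.000·sin(180°/12) = 55.90 mm); the cube at (4.5, 13.5) (footprint 25.5×12) is included at this height (perimeter 75.00 mm); Taking the union: the 2 present regions are separate (no shared area or edge), so areas and boundary lengths simply add and each stays a separate island — boundary = 130.90 mm; (whole slice rotated 85° about Z — lengths, areas and connectivity unchanged). Overall, the cross-section has 2 separate islands. Total boundary length (outer) = 130.90 mm.

130.90 mm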